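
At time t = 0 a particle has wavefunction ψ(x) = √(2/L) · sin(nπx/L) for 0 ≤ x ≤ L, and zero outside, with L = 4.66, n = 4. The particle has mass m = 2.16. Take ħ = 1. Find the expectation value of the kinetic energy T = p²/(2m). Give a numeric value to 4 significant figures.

1.683

T = −(ħ²/2m) d²/dx², so ⟨T⟩ = −(ħ²/2m) ∫ ψ*·ψ'' dx; with m = 2.16.
d/dx sin(nπx/L) = (nπ/L)·cos(nπx/L) and d²/dx² sin(nπx/L) = −(nπ/L)²·sin(nπx/L); on 0 ≤ x ≤ L, ∫sin²(nπx/L) dx = L/2 and ∫sin(nπx/L)·cos(nπx/L) dx = 0.
⟨T⟩ = 1.6833.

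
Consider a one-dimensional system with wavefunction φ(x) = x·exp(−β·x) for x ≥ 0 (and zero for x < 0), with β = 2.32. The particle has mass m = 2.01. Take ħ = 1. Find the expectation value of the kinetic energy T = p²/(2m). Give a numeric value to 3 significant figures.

T = −(ħ²/2m) d²/dx², so ⟨T⟩ = −(ħ²/2m) ∫ φ*·φ'' dx / ∫|φ|² dx; with m = 2.01.
Differentiate x·exp(−β·x) with the product rule; every integrand then reduces to terms xʲ·e^(−2βx) on [0, ∞), with ∫₀^∞ xʲ·e^(−2βx) dx = j!/(2β)^(j+1).
State is unnormalized: ∫|φ|² dx = 0.020021, and ∫φ*·(−ħ²/2m · φ'') dx = 0.026806, so ⟨T⟩ = 0.026806 / 0.020021.
⟨T⟩ = 1.3389.

1.34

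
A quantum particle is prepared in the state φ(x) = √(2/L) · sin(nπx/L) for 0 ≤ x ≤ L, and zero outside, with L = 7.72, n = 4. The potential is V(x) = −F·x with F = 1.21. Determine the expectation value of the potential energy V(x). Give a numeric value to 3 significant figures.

⟨V⟩ = ∫ V(x)·|φ|² dx.
With sin²θ = (1 − cos2θ)/2 on 0 ≤ x ≤ L: ∫sin²(nπx/L) dx = L/2, ∫x·sin²(nπx/L) dx = L²/4, ∫x²·sin²(nπx/L) dx = L³·(1/6 − 1/(4n²π²)); higher powers xᵏ the same way, integrating xᵏ·cos(2nπx/L) by parts.
⟨V⟩ = -4.6706.

-4.67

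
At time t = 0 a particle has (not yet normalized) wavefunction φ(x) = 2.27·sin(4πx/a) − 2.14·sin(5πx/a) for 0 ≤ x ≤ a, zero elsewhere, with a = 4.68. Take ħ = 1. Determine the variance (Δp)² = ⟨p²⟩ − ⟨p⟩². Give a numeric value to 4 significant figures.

9.118

Compute ⟨p⟩ and ⟨p²⟩ separately; (Δp)² = ⟨p²⟩ − ⟨p⟩².
d²/dx² sin(jπx/a) = −(jπ/a)²·sin(jπx/a); on 0 ≤ x ≤ a, ∫sin²(jπx/a) dx = a/2 and ∫sin(jπx/a)·sin(lπx/a) dx = 0 for j ≠ l, so only diagonal terms survive in ∫|φ|² and ∫φ·φ″; ∫φ·φ′ dx = [φ²/2] between the walls = 0.
Normalization: ∫|φ|² dx = 22.774.
⟨p⟩ = 0.0000 and ⟨p²⟩ = 9.1182.
(Δp)² = 9.1182 − (0.0000)² = 9.1182.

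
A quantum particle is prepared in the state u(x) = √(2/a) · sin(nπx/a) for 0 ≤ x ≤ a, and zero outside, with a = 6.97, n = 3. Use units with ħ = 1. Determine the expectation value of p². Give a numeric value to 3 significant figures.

p² u = −ħ² d²u/dx²; ⟨p²⟩ = −ħ² ∫ u*·u'' dx.
d/dx sin(nπx/a) = (nπ/a)·cos(nπx/a) and d²/dx² sin(nπx/a) = −(nπ/a)²·sin(nπx/a); on 0 ≤ x ≤ a, ∫sin²(nπx/a) dx = a/2 and ∫sin(nπx/a)·cos(nπx/a) dx = 0.
⟨p²⟩ = 1.8284.

1.83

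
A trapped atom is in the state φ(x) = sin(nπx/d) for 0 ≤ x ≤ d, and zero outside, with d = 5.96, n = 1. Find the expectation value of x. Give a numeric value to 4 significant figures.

⟨x⟩ = ∫ x·|φ|² dx / ∫|φ|² dx (integrals over the domain).
With sin²θ = (1 − cos2θ)/2 on 0 ≤ x ≤ d: ∫sin²(nπx/d) dx = d/2, ∫x·sin²(nπx/d) dx = d²/4, ∫x²·sin²(nπx/d) dx = d³·(1/6 − 1/(4n²π²)); higher powers xᵏ the same way, integrating xᵏ·cos(2nπx/d) by parts.
State is unnormalized: ∫|φ|² dx = 2.9800, and ∫φ*·x·φ dx = 8.8804, so ⟨x⟩ = 8.8804 / 2.9800.
⟨x⟩ = 2.9800.

2.980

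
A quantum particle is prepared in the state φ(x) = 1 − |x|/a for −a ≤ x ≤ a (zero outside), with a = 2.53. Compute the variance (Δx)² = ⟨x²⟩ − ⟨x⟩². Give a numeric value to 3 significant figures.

0.640

Compute ⟨x⟩ and ⟨x²⟩ separately, then (Δx)² = ⟨x²⟩ − ⟨x⟩².
φ is even, so ∫ over [−a, a] = 2∫₀ᵃ with φ = 1 − x/a there: ∫₀ᵃ (1 − x/a)² dx = a/3, ∫₀ᵃ x²(1 − x/a)² dx = a³/30, ∫₀ᵃ x⁴(1 − x/a)² dx = a⁵/105.
Normalization: ∫|φ|² dx = 1.6867.
⟨x⟩ = 0.0000 and ⟨x²⟩ = 0.64009.
(Δx)² = 0.64009 − (0.0000)² = 0.64009.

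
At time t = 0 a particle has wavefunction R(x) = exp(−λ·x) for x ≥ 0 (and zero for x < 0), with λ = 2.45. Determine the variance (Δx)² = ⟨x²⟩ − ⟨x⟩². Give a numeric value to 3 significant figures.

Compute ⟨x⟩ and ⟨x²⟩ separately, then (Δx)² = ⟨x²⟩ − ⟨x⟩².
Every integrand reduces to terms xʲ·e^(−2λx) on [0, ∞); use ∫₀^∞ xʲ·e^(−2λx) dx = j!/(2λ)^(j+1).
Normalization: ∫|R|² dx = 0.20408.
⟨x⟩ = 0.20408 and ⟨x²⟩ = 0.083299.
(Δx)² = 0.083299 − (0.20408)² = 0.041649.

0.0416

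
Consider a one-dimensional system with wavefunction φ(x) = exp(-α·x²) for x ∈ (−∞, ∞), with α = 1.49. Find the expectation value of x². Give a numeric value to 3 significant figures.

0.168

⟨x²⟩ = ∫ x²·|φ|² dx / ∫|φ|² dx (integrals over the domain).
Gaussian moments: ∫x^(2j)·e^(−2αx²) dx = (2j−1)!!/(4α)^j · √(π/(2α)), odd powers integrate to 0; here √(π/(2α)) = 1.0268.
State is unnormalized: ∫|φ|² dx = 1.0268, and ∫φ*·x²·φ dx = 0.17227, so ⟨x²⟩ = 0.17227 / 1.0268.
⟨x²⟩ = 0.16779.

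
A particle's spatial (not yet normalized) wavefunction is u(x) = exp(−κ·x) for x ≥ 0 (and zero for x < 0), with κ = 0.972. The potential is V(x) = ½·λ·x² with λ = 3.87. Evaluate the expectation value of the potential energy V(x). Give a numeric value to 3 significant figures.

⟨V⟩ = ∫ V(x)·|u|² dx / ∫|u|² dx.
Every integrand reduces to terms xʲ·e^(−2κx) on [0, ∞); use ∫₀^∞ xʲ·e^(−2κx) dx = j!/(2κ)^(j+1).
State is unnormalized: ∫|u|² dx = 0.51440, and ∫u*·V(x)·u dx = 0.52677, so ⟨V⟩ = 0.52677 / 0.51440.
⟨V⟩ = 1.0240.

1.02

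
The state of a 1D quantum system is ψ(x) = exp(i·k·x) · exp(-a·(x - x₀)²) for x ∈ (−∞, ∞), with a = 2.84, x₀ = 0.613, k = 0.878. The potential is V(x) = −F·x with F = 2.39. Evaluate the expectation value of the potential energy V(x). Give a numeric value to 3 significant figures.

-1.47

⟨V⟩ = ∫ V(x)·|ψ|² dx / ∫|ψ|² dx.
Gaussian moments (u = x − x₀): ∫u^(2j)·e^(−2au²) du = (2j−1)!!/(4a)^j · √(π/(2a)), odd powers integrate to 0; here √(π/(2a)) = 0.74371.
State is unnormalized: ∫|ψ|² dx = 0.74371, and ∫ψ*·V(x)·ψ dx = -1.0896, so ⟨V⟩ = -1.0896 / 0.74371.
⟨V⟩ = -1.4651.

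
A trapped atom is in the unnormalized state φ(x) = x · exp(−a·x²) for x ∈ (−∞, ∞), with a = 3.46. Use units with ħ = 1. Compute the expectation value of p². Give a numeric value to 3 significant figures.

p² φ = −ħ² d²φ/dx²; ⟨p²⟩ = −ħ² ∫ φ*·φ'' dx / ∫|φ|² dx.
Expand each integrand as polynomial × e^(−2ax²) and use ∫x^(2j)·e^(−2ax²) dx = (2j−1)!!/(4a)^j · √(π/(2a)), odd powers → 0; here √(π/(2a)) = 0.67379. Differentiate with the product rule, d/dx e^(−ax²) = −2ax·e^(−ax²).
State is unnormalized: ∫|φ|² dx = 0.048684, and ∫φ*·(−ħ² φ'') dx = 0.50534, so ⟨p²⟩ = 0.50534 / 0.048684.
⟨p²⟩ = 10.380.

10.4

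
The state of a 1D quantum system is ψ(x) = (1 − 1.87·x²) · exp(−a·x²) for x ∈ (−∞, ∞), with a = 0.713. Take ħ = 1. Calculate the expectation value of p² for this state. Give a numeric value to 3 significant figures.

p² ψ = −ħ² d²ψ/dx²; ⟨p²⟩ = −ħ² ∫ ψ*·ψ'' dx / ∫|ψ|² dx.
Expand each integrand as polynomial × e^(−2ax²) and use ∫x^(2j)·e^(−2ax²) dx = (2j−1)!!/(4a)^j · √(π/(2a)), odd powers → 0; here √(π/(2a)) = 1.4843. Differentiate with the product rule, d/dx e^(−ax²) = −2ax·e^(−ax²).
State is unnormalized: ∫|ψ|² dx = 1.4522, and ∫ψ*·(−ħ² ψ'') dx = 5.6309, so ⟨p²⟩ = 5.6309 / 1.4522.
⟨p²⟩ = 3.8775.

3.88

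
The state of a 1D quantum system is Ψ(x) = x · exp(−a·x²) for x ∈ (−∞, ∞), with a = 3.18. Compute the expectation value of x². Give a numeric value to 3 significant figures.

⟨x²⟩ = ∫ x²·|Ψ|² dx / ∫|Ψ|² dx (integrals over the domain).
Expand each integrand as polynomial × e^(−2ax²) and use ∫x^(2j)·e^(−2ax²) dx = (2j−1)!!/(4a)^j · √(π/(2a)), odd powers → 0; here √(π/(2a)) = 0.70282.
State is unnormalized: ∫|Ψ|² dx = 0.055253, and ∫Ψ*·x²·Ψ dx = 0.013031, so ⟨x²⟩ = 0.013031 / 0.055253.
⟨x²⟩ = 0.23585.

0.236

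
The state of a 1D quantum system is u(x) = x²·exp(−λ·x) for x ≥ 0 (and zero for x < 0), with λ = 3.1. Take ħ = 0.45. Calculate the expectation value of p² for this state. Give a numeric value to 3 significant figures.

0.649

p² u = −ħ² d²u/dx²; ⟨p²⟩ = −ħ² ∫ u*·u'' dx / ∫|u|² dx.
Differentiate x²·exp(−λ·x) with the product rule; every integrand then reduces to terms xʲ·e^(−2λx) on [0, ∞), with ∫₀^∞ xʲ·e^(−2λx) dx = j!/(2λ)^(j+1).
State is unnormalized: ∫|u|² dx = 0.0026197, and ∫u*·(−ħ² u'') dx = 0.0016993, so ⟨p²⟩ = 0.0016993 / 0.0026197.
⟨p²⟩ = 0.64868.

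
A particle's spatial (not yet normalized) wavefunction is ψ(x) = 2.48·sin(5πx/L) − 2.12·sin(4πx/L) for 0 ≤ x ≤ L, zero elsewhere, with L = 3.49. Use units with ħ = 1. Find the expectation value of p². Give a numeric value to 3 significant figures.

17.2

p² ψ = −ħ² d²ψ/dx²; ⟨p²⟩ = −ħ² ∫ ψ*·ψ'' dx / ∫|ψ|² dx.
d²/dx² sin(jπx/L) = −(jπ/L)²·sin(jπx/L); on 0 ≤ x ≤ L, ∫sin²(jπx/L) dx = L/2 and ∫sin(jπx/L)·sin(lπx/L) dx = 0 for j ≠ l, so only diagonal terms survive in ∫|ψ|² and ∫ψ·ψ″; ∫ψ·ψ′ dx = [ψ²/2] between the walls = 0.
State is unnormalized: ∫|ψ|² dx = 18.575, and ∫ψ*·(−ħ² ψ'') dx = 319.09, so ⟨p²⟩ = 319.09 / 18.575.
⟨p²⟩ = 17.179.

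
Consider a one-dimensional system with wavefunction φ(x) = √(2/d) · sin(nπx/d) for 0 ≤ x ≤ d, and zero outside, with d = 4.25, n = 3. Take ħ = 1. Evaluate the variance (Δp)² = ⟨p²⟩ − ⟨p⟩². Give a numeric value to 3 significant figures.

4.92

Compute ⟨p⟩ and ⟨p²⟩ separately; (Δp)² = ⟨p²⟩ − ⟨p⟩².
d/dx sin(nπx/d) = (nπ/d)·cos(nπx/d) and d²/dx² sin(nπx/d) = −(nπ/d)²·sin(nπx/d); on 0 ≤ x ≤ d, ∫sin²(nπx/d) dx = d/2 and ∫sin(nπx/d)·cos(nπx/d) dx = 0.
⟨p⟩ = 0.0000 and ⟨p²⟩ = 4.9177.
(Δp)² = 4.9177 − (0.0000)² = 4.9177.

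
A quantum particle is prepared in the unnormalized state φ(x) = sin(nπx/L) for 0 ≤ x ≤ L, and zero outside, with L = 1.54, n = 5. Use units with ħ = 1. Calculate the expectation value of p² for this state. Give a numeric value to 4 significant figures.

104.0

p² φ = −ħ² d²φ/dx²; ⟨p²⟩ = −ħ² ∫ φ*·φ'' dx / ∫|φ|² dx.
d/dx sin(nπx/L) = (nπ/L)·cos(nπx/L) and d²/dx² sin(nπx/L) = −(nπ/L)²·sin(nπx/L); on 0 ≤ x ≤ L, ∫sin²(nπx/L) dx = L/2 and ∫sin(nπx/L)·cos(nπx/L) dx = 0.
State is unnormalized: ∫|φ|² dx = 0.77000, and ∫φ*·(−ħ² φ'') dx = 80.110, so ⟨p²⟩ = 80.110 / 0.77000.
⟨p²⟩ = 104.04.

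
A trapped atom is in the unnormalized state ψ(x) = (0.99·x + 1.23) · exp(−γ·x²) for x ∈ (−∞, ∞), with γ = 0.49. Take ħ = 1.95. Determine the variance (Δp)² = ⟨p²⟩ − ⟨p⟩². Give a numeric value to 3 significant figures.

Compute ⟨p⟩ and ⟨p²⟩ separately; (Δp)² = ⟨p²⟩ − ⟨p⟩².
Expand each integrand as polynomial × e^(−2γx²) and use ∫x^(2j)·e^(−2γx²) dx = (2j−1)!!/(4γ)^j · √(π/(2γ)), odd powers → 0; here √(π/(2γ)) = 1.7904. Differentiate with the product rule, d/dx e^(−γx²) = −2γx·e^(−γx²).
Normalization: ∫|ψ|² dx = 3.6041.
⟨p⟩ = 0.0000 and ⟨p²⟩ = 2.7889.
(Δp)² = 2.7889 − (0.0000)² = 2.7889.

2.79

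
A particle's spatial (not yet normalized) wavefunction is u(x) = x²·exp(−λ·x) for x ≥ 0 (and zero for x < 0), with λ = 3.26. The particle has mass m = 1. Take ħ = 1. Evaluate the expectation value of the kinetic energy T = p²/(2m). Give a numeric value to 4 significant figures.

T = −(ħ²/2m) d²/dx², so ⟨T⟩ = −(ħ²/2m) ∫ u*·u'' dx / ∫|u|² dx; with m = 1.
Differentiate x²·exp(−λ·x) with the product rule; every integrand then reduces to terms xʲ·e^(−2λx) on [0, ∞), with ∫₀^∞ xʲ·e^(−2λx) dx = j!/(2λ)^(j+1).
State is unnormalized: ∫|u|² dx = 0.0020369, and ∫u*·(−ħ²/2m · u'') dx = 0.0036079, so ⟨T⟩ = 0.0036079 / 0.0020369.
⟨T⟩ = 1.7713.

1.771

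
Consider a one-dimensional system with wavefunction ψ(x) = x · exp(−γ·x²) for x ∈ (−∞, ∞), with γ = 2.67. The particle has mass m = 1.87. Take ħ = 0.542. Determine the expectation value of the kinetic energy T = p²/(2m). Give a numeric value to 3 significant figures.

0.629

T = −(ħ²/2m) d²/dx², so ⟨T⟩ = −(ħ²/2m) ∫ ψ*·ψ'' dx / ∫|ψ|² dx; with m = 1.87.
Expand each integrand as polynomial × e^(−2γx²) and use ∫x^(2j)·e^(−2γx²) dx = (2j−1)!!/(4γ)^j · √(π/(2γ)), odd powers → 0; here √(π/(2γ)) = 0.76702. Differentiate with the product rule, d/dx e^(−γx²) = −2γx·e^(−γx²).
State is unnormalized: ∫|ψ|² dx = 0.071818, and ∫ψ*·(−ħ²/2m · ψ'') dx = 0.045185, so ⟨T⟩ = 0.045185 / 0.071818.
⟨T⟩ = 0.62916.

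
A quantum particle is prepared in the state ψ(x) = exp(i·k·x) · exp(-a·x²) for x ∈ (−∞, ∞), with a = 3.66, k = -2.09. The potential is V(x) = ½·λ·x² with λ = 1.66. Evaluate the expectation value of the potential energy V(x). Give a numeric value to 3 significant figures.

⟨V⟩ = ∫ V(x)·|ψ|² dx / ∫|ψ|² dx.
Gaussian moments: ∫x^(2j)·e^(−2ax²) dx = (2j−1)!!/(4a)^j · √(π/(2a)), odd powers integrate to 0; here √(π/(2a)) = 0.65512.
State is unnormalized: ∫|ψ|² dx = 0.65512, and ∫ψ*·V(x)·ψ dx = 0.037141, so ⟨V⟩ = 0.037141 / 0.65512.
⟨V⟩ = 0.056694.

0.0567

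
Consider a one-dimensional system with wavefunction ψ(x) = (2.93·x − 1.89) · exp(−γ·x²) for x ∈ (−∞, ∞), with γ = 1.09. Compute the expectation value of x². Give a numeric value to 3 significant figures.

0.392

⟨x²⟩ = ∫ x²·|ψ|² dx / ∫|ψ|² dx (integrals over the domain).
Expand each integrand as polynomial × e^(−2γx²) and use ∫x^(2j)·e^(−2γx²) dx = (2j−1)!!/(4γ)^j · √(π/(2γ)), odd powers → 0; here √(π/(2γ)) = 1.2005.
State is unnormalized: ∫|ψ|² dx = 6.6519, and ∫ψ*·x²·ψ dx = 2.6099, so ⟨x²⟩ = 2.6099 / 6.6519.
⟨x²⟩ = 0.39236.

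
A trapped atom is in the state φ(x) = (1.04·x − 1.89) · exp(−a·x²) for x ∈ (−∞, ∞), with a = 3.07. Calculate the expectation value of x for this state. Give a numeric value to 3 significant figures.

-0.0875

⟨x⟩ = ∫ x·|φ|² dx / ∫|φ|² dx (integrals over the domain).
Expand each integrand as polynomial × e^(−2ax²) and use ∫x^(2j)·e^(−2ax²) dx = (2j−1)!!/(4a)^j · √(π/(2a)), odd powers → 0; here √(π/(2a)) = 0.71530.
State is unnormalized: ∫|φ|² dx = 2.6181, and ∫φ*·x·φ dx = -0.22899, so ⟨x⟩ = -0.22899 / 2.6181.
⟨x⟩ = -0.087463.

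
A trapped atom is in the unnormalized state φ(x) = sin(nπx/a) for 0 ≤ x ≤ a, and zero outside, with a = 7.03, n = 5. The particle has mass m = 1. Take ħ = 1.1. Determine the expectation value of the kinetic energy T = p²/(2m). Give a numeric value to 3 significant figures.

3.02

T = −(ħ²/2m) d²/dx², so ⟨T⟩ = −(ħ²/2m) ∫ φ*·φ'' dx / ∫|φ|² dx; with m = 1.
d/dx sin(nπx/a) = (nπ/a)·cos(nπx/a) and d²/dx² sin(nπx/a) = −(nπ/a)²·sin(nπx/a); on 0 ≤ x ≤ a, ∫sin²(nπx/a) dx = a/2 and ∫sin(nπx/a)·cos(nπx/a) dx = 0.
State is unnormalized: ∫|φ|² dx = 3.5150, and ∫φ*·(−ħ²/2m · φ'') dx = 10.617, so ⟨T⟩ = 10.617 / 3.5150.
⟨T⟩ = 3.0205.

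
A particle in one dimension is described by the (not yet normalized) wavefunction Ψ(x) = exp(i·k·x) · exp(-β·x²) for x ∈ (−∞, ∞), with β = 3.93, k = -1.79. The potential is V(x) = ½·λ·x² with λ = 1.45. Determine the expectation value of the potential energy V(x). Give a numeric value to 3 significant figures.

0.0461

⟨V⟩ = ∫ V(x)·|Ψ|² dx / ∫|Ψ|² dx.
Gaussian moments: ∫x^(2j)·e^(−2βx²) dx = (2j−1)!!/(4β)^j · √(π/(2β)), odd powers integrate to 0; here √(π/(2β)) = 0.63221.
State is unnormalized: ∫|Ψ|² dx = 0.63221, and ∫Ψ*·V(x)·Ψ dx = 0.029157, so ⟨V⟩ = 0.029157 / 0.63221.
⟨V⟩ = 0.046120.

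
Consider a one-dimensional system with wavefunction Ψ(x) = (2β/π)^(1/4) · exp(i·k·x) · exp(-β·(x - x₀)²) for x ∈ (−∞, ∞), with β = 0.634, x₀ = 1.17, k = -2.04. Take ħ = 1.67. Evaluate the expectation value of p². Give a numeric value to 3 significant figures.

13.4

p² Ψ = −ħ² d²Ψ/dx²; ⟨p²⟩ = −ħ² ∫ Ψ*·Ψ'' dx.
Gaussian moments (u = x − x₀): ∫u^(2j)·e^(−2βu²) du = (2j−1)!!/(4β)^j · √(π/(2β)), odd powers integrate to 0; here √(π/(2β)) = 1.5740. Derivatives: Ψ′ = (ik − 2βu)·Ψ, Ψ″ = ((ik − 2βu)² − 2β)·Ψ; the odd-in-u pieces drop out.
⟨p²⟩ = 13.374.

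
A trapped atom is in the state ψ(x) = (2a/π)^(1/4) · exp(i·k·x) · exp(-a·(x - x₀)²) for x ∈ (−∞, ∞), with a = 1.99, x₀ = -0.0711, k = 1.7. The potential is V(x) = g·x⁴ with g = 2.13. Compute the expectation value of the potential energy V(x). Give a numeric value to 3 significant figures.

⟨V⟩ = ∫ V(x)·|ψ|² dx.
Gaussian moments (u = x − x₀): ∫u^(2j)·e^(−2au²) du = (2j−1)!!/(4a)^j · √(π/(2a)), odd powers integrate to 0; here √(π/(2a)) = 0.88845.
⟨V⟩ = 0.10902.

0.109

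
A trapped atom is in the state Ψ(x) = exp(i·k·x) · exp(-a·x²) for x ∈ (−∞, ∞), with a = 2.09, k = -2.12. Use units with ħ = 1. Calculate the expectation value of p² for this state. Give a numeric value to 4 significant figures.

6.584

p² Ψ = −ħ² d²Ψ/dx²; ⟨p²⟩ = −ħ² ∫ Ψ*·Ψ'' dx / ∫|Ψ|² dx.
Gaussian moments: ∫x^(2j)·e^(−2ax²) dx = (2j−1)!!/(4a)^j · √(π/(2a)), odd powers integrate to 0; here √(π/(2a)) = 0.86694. Derivatives: Ψ′ = (ik − 2ax)·Ψ, Ψ″ = ((ik − 2ax)² − 2a)·Ψ; the odd-in-x pieces drop out.
State is unnormalized: ∫|Ψ|² dx = 0.86694, and ∫Ψ*·(−ħ² Ψ'') dx = 5.7083, so ⟨p²⟩ = 5.7083 / 0.86694.
⟨p²⟩ = 6.5844.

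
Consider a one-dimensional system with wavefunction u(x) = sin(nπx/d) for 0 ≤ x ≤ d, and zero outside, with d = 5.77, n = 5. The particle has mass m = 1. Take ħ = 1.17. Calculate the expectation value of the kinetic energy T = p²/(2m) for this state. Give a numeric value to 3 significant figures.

5.07

T = −(ħ²/2m) d²/dx², so ⟨T⟩ = −(ħ²/2m) ∫ u*·u'' dx / ∫|u|² dx; with m = 1.
d/dx sin(nπx/d) = (nπ/d)·cos(nπx/d) and d²/dx² sin(nπx/d) = −(nπ/d)²·sin(nπx/d); on 0 ≤ x ≤ d, ∫sin²(nπx/d) dx = d/2 and ∫sin(nπx/d)·cos(nπx/d) dx = 0.
State is unnormalized: ∫|u|² dx = 2.8850, and ∫u*·(−ħ²/2m · u'') dx = 14.634, so ⟨T⟩ = 14.634 / 2.8850.
⟨T⟩ = 5.0726.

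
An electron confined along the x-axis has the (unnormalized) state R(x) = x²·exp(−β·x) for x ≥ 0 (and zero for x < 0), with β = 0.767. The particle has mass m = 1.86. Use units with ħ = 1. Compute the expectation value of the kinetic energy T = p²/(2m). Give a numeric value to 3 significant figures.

T = −(ħ²/2m) d²/dx², so ⟨T⟩ = −(ħ²/2m) ∫ R*·R'' dx / ∫|R|² dx; with m = 1.86.
Differentiate x²·exp(−β·x) with the product rule; every integrand then reduces to terms xʲ·e^(−2βx) on [0, ∞), with ∫₀^∞ xʲ·e^(−2βx) dx = j!/(2β)^(j+1).
State is unnormalized: ∫|R|² dx = 2.8254, and ∫R*·(−ħ²/2m · R'') dx = 0.14894, so ⟨T⟩ = 0.14894 / 2.8254.
⟨T⟩ = 0.052714.

0.0527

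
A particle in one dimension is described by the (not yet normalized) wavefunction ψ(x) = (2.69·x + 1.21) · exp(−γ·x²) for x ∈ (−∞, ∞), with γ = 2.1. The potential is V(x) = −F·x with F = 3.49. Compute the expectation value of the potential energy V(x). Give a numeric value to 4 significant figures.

-1.163

⟨V⟩ = ∫ V(x)·|ψ|² dx / ∫|ψ|² dx.
Expand each integrand as polynomial × e^(−2γx²) and use ∫x^(2j)·e^(−2γx²) dx = (2j−1)!!/(4γ)^j · √(π/(2γ)), odd powers → 0; here √(π/(2γ)) = 0.86487.
State is unnormalized: ∫|ψ|² dx = 2.0113, and ∫ψ*·V(x)·ψ dx = -2.3392, so ⟨V⟩ = -2.3392 / 2.0113.
⟨V⟩ = -1.1630.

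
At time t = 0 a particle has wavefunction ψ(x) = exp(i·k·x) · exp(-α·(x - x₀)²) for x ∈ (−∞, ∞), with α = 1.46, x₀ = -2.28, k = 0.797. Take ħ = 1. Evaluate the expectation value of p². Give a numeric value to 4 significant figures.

2.095

p² ψ = −ħ² d²ψ/dx²; ⟨p²⟩ = −ħ² ∫ ψ*·ψ'' dx / ∫|ψ|² dx.
Gaussian moments (u = x − x₀): ∫u^(2j)·e^(−2αu²) du = (2j−1)!!/(4α)^j · √(π/(2α)), odd powers integrate to 0; here √(π/(2α)) = 1.0373. Derivatives: ψ′ = (ik − 2αu)·ψ, ψ″ = ((ik − 2αu)² − 2α)·ψ; the odd-in-u pieces drop out.
State is unnormalized: ∫|ψ|² dx = 1.0373, and ∫ψ*·(−ħ² ψ'') dx = 2.1733, so ⟨p²⟩ = 2.1733 / 1.0373.
⟨p²⟩ = 2.0952.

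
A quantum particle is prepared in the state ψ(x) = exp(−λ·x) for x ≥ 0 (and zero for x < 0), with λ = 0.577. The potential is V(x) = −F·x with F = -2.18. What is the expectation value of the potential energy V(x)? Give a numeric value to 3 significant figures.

⟨V⟩ = ∫ V(x)·|ψ|² dx / ∫|ψ|² dx.
Every integrand reduces to terms xʲ·e^(−2λx) on [0, ∞); use ∫₀^∞ xʲ·e^(−2λx) dx = j!/(2λ)^(j+1).
State is unnormalized: ∫|ψ|² dx = 0.86655, and ∫ψ*·V(x)·ψ dx = 1.6370, so ⟨V⟩ = 1.6370 / 0.86655.
⟨V⟩ = 1.8891.

1.89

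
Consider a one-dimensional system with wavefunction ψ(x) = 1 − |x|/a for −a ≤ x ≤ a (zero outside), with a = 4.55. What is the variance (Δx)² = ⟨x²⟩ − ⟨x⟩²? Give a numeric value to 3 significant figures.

Compute ⟨x⟩ and ⟨x²⟩ separately, then (Δx)² = ⟨x²⟩ − ⟨x⟩².
ψ is even, so ∫ over [−a, a] = 2∫₀ᵃ with ψ = 1 − x/a there: ∫₀ᵃ (1 − x/a)² dx = a/3, ∫₀ᵃ x²(1 − x/a)² dx = a³/30, ∫₀ᵃ x⁴(1 − x/a)² dx = a⁵/105.
Normalization: ∫|ψ|² dx = 3.0333.
⟨x⟩ = 0.0000 and ⟨x²⟩ = 2.0703.
(Δx)² = 2.0703 − (0.0000)² = 2.0703.

2.07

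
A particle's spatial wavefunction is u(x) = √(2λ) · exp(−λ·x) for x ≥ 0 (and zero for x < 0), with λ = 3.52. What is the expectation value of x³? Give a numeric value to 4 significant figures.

⟨x³⟩ = ∫ x³·|u|² dx (integrals over the domain).
Every integrand reduces to terms xʲ·e^(−2λx) on [0, ∞); use ∫₀^∞ xʲ·e^(−2λx) dx = j!/(2λ)^(j+1).
⟨x³⟩ = 0.017196.

0.01720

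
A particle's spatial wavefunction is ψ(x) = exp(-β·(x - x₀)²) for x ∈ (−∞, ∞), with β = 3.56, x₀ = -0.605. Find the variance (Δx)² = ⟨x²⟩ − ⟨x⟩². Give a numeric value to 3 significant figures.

Compute ⟨x⟩ and ⟨x²⟩ separately, then (Δx)² = ⟨x²⟩ − ⟨x⟩².
Gaussian moments (u = x − x₀): ∫u^(2j)·e^(−2βu²) du = (2j−1)!!/(4β)^j · √(π/(2β)), odd powers integrate to 0; here √(π/(2β)) = 0.66426.
Normalization: ∫|ψ|² dx = 0.66426.
⟨x⟩ = -0.60500 and ⟨x²⟩ = 0.43625.
(Δx)² = 0.43625 − (-0.60500)² = 0.070225.

0.0702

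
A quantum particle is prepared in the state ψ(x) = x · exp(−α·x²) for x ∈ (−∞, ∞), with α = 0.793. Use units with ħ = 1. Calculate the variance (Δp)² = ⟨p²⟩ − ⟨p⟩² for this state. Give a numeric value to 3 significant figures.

Compute ⟨p⟩ and ⟨p²⟩ separately; (Δp)² = ⟨p²⟩ − ⟨p⟩².
Expand each integrand as polynomial × e^(−2αx²) and use ∫x^(2j)·e^(−2αx²) dx = (2j−1)!!/(4α)^j · √(π/(2α)), odd powers → 0; here √(π/(2α)) = 1.4074. Differentiate with the product rule, d/dx e^(−αx²) = −2αx·e^(−αx²).
Normalization: ∫|ψ|² dx = 0.44370.
⟨p⟩ = 0.0000 and ⟨p²⟩ = 2.3790.
(Δp)² = 2.3790 − (0.0000)² = 2.3790.

2.38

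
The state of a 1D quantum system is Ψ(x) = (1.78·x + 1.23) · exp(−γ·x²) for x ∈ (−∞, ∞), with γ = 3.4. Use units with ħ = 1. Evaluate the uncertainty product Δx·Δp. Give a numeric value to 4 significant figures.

0.5047

Δx = √(⟨x²⟩−⟨x⟩²), Δp = √(⟨p²⟩−⟨p⟩²).
Expand each integrand as polynomial × e^(−2γx²) and use ∫x^(2j)·e^(−2γx²) dx = (2j−1)!!/(4γ)^j · √(π/(2γ)), odd powers → 0; here √(π/(2γ)) = 0.67971. Differentiate with the product rule, d/dx e^(−γx²) = −2γx·e^(−γx²).
Normalization: ∫|Ψ|² dx = 1.1867.
⟨x⟩ = 0.18442, ⟨x²⟩ = 0.093153 ⇒ Δx = 0.24319.
⟨p⟩ = 0.0000, ⟨p²⟩ = 4.3074 ⇒ Δp = 2.0754.
Δx·Δp = 0.50473.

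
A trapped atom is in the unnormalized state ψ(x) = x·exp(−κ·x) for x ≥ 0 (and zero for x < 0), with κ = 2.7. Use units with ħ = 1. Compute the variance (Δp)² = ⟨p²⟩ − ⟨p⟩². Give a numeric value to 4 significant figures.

7.290

Compute ⟨p⟩ and ⟨p²⟩ separately; (Δp)² = ⟨p²⟩ − ⟨p⟩².
Differentiate x·exp(−κ·x) with the product rule; every integrand then reduces to terms xʲ·e^(−2κx) on [0, ∞), with ∫₀^∞ xʲ·e^(−2κx) dx = j!/(2κ)^(j+1).
Normalization: ∫|ψ|² dx = 0.012701.
⟨p⟩ = 0.0000 and ⟨p²⟩ = 7.2900.
(Δp)² = 7.2900 − (0.0000)² = 7.2900.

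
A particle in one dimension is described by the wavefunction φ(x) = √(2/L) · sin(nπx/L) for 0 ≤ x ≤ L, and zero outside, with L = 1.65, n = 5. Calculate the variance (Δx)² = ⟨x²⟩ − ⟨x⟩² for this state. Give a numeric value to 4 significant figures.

Compute ⟨x⟩ and ⟨x²⟩ separately, then (Δx)² = ⟨x²⟩ − ⟨x⟩².
With sin²θ = (1 − cos2θ)/2 on 0 ≤ x ≤ L: ∫sin²(nπx/L) dx = L/2, ∫x·sin²(nπx/L) dx = L²/4, ∫x²·sin²(nπx/L) dx = L³·(1/6 − 1/(4n²π²)); higher powers xᵏ the same way, integrating xᵏ·cos(2nπx/L) by parts.
⟨x⟩ = 0.82500 and ⟨x²⟩ = 0.90198.
(Δx)² = 0.90198 − (0.82500)² = 0.22136.

0.2214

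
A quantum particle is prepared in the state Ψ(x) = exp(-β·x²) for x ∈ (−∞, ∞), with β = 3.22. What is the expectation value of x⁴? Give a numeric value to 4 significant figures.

⟨x⁴⟩ = ∫ x⁴·|Ψ|² dx / ∫|Ψ|² dx (integrals over the domain).
Gaussian moments: ∫x^(2j)·e^(−2βx²) dx = (2j−1)!!/(4β)^j · √(π/(2β)), odd powers integrate to 0; here √(π/(2β)) = 0.69844.
State is unnormalized: ∫|Ψ|² dx = 0.69844, and ∫Ψ*·x⁴·Ψ dx = 0.012631, so ⟨x⁴⟩ = 0.012631 / 0.69844.
⟨x⁴⟩ = 0.018084.

0.01808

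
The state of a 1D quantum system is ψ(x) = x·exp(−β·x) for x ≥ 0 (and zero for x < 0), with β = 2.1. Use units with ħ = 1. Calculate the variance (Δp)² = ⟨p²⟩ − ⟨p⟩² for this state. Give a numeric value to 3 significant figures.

4.41

Compute ⟨p⟩ and ⟨p²⟩ separately; (Δp)² = ⟨p²⟩ − ⟨p⟩².
Differentiate x·exp(−β·x) with the product rule; every integrand then reduces to terms xʲ·e^(−2βx) on [0, ∞), with ∫₀^∞ xʲ·e^(−2βx) dx = j!/(2β)^(j+1).
Normalization: ∫|ψ|² dx = 0.026995.
⟨p⟩ = 0.0000 and ⟨p²⟩ = 4.4100.
(Δp)² = 4.4100 − (0.0000)² = 4.4100.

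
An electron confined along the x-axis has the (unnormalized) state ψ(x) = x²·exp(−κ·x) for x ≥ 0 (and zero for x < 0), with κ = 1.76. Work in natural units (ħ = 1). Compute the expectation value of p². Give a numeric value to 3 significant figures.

1.03

p² ψ = −ħ² d²ψ/dx²; ⟨p²⟩ = −ħ² ∫ ψ*·ψ'' dx / ∫|ψ|² dx.
Differentiate x²·exp(−κ·x) with the product rule; every integrand then reduces to terms xʲ·e^(−2κx) on [0, ∞), with ∫₀^∞ xʲ·e^(−2κx) dx = j!/(2κ)^(j+1).
State is unnormalized: ∫|ψ|² dx = 0.044412, and ∫ψ*·(−ħ² ψ'') dx = 0.045857, so ⟨p²⟩ = 0.045857 / 0.044412.
⟨p²⟩ = 1.0325.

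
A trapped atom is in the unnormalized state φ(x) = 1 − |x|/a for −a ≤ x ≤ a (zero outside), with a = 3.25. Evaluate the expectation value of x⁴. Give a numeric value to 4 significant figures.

3.188

⟨x⁴⟩ = ∫ x⁴·|φ|² dx / ∫|φ|² dx (integrals over the domain).
φ is even, so ∫ over [−a, a] = 2∫₀ᵃ with φ = 1 − x/a there: ∫₀ᵃ (1 − x/a)² dx = a/3, ∫₀ᵃ x²(1 − x/a)² dx = a³/30, ∫₀ᵃ x⁴(1 − x/a)² dx = a⁵/105.
State is unnormalized: ∫|φ|² dx = 2.1667, and ∫φ*·x⁴·φ dx = 6.9065, so ⟨x⁴⟩ = 6.9065 / 2.1667.
⟨x⁴⟩ = 3.1876.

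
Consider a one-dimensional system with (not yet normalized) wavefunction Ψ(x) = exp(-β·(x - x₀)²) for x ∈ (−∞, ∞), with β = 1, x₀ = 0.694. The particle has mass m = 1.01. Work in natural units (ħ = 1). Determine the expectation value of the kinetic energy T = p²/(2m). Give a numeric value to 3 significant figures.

T = −(ħ²/2m) d²/dx², so ⟨T⟩ = −(ħ²/2m) ∫ Ψ*·Ψ'' dx / ∫|Ψ|² dx; with m = 1.01.
Gaussian moments (u = x − x₀): ∫u^(2j)·e^(−2βu²) du = (2j−1)!!/(4β)^j · √(π/(2β)), odd powers integrate to 0; here √(π/(2β)) = 1.2533. Derivatives: d/dx e^(−βu²) = −2βu·e^(−βu²), d²/dx² e^(−βu²) = (4β²u² − 2β)·e^(−βu²).
State is unnormalized: ∫|Ψ|² dx = 1.2533, and ∫Ψ*·(−ħ²/2m · Ψ'') dx = 0.62045, so ⟨T⟩ = 0.62045 / 1.2533.
⟨T⟩ = 0.49505.

0.495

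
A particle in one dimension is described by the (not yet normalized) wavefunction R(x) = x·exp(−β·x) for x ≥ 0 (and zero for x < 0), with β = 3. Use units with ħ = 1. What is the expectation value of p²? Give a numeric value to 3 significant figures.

9.00

p² R = −ħ² d²R/dx²; ⟨p²⟩ = −ħ² ∫ R*·R'' dx / ∫|R|² dx.
Differentiate x·exp(−β·x) with the product rule; every integrand then reduces to terms xʲ·e^(−2βx) on [0, ∞), with ∫₀^∞ xʲ·e^(−2βx) dx = j!/(2β)^(j+1).
State is unnormalized: ∫|R|² dx = 0.0092593, and ∫R*·(−ħ² R'') dx = 0.083333, so ⟨p²⟩ = 0.083333 / 0.0092593.
⟨p²⟩ = 9.0000.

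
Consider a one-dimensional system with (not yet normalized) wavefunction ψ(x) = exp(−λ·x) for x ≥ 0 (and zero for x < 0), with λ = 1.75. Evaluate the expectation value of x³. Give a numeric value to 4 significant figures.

0.1399

⟨x³⟩ = ∫ x³·|ψ|² dx / ∫|ψ|² dx (integrals over the domain).
Every integrand reduces to terms xʲ·e^(−2λx) on [0, ∞); use ∫₀^∞ xʲ·e^(−2λx) dx = j!/(2λ)^(j+1).
State is unnormalized: ∫|ψ|² dx = 0.28571, and ∫ψ*·x³·ψ dx = 0.039983, so ⟨x³⟩ = 0.039983 / 0.28571.
⟨x³⟩ = 0.13994.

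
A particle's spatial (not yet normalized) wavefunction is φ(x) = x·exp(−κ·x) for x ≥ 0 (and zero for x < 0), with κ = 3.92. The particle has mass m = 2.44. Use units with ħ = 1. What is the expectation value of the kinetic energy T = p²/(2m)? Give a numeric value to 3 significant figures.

T = −(ħ²/2m) d²/dx², so ⟨T⟩ = −(ħ²/2m) ∫ φ*·φ'' dx / ∫|φ|² dx; with m = 2.44.
Differentiate x·exp(−κ·x) with the product rule; every integrand then reduces to terms xʲ·e^(−2κx) on [0, ∞), with ∫₀^∞ xʲ·e^(−2κx) dx = j!/(2κ)^(j+1).
State is unnormalized: ∫|φ|² dx = 0.0041503, and ∫φ*·(−ħ²/2m · φ'') dx = 0.013069, so ⟨T⟩ = 0.013069 / 0.0041503.
⟨T⟩ = 3.1489.

3.15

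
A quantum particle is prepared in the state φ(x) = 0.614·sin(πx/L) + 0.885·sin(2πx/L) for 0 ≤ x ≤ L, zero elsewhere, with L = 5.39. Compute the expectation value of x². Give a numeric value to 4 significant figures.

4.056

⟨x²⟩ = ∫ x²·|φ|² dx / ∫|φ|² dx (integrals over the domain).
On 0 ≤ x ≤ L (j ≠ l): ∫sin²(jπx/L) dx = L/2, ∫sin(jπx/L)·sin(lπx/L) dx = 0; diagonal moments ∫x·sin²(jπx/L) dx = L²/4, ∫x²·sin²(jπx/L) dx = L³·(1/6 − 1/(4j²π²)); cross terms ∫x·sin(jπx/L)·sin(lπx/L) dx = 0 for j + l even and −4jlL²/(π²(j² − l²)²) for j + l odd, ∫x²·sin(jπx/L)·sin(lπx/L) dx = (−1)^(j+l)·4jlL³/(π²(j² − l²)²); higher powers the same way via product-to-sum and parts.
State is unnormalized: ∫|φ|² dx = 3.1268, and ∫φ*·x²·φ dx = 12.681, so ⟨x²⟩ = 12.681 / 3.1268.
⟨x²⟩ = 4.0556.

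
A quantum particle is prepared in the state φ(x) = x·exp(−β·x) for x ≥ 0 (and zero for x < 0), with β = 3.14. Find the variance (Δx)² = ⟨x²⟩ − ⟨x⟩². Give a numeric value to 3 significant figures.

0.0761

Compute ⟨x⟩ and ⟨x²⟩ separately, then (Δx)² = ⟨x²⟩ − ⟨x⟩².
Every integrand reduces to terms xʲ·e^(−2βx) on [0, ∞); use ∫₀^∞ xʲ·e^(−2βx) dx = j!/(2β)^(j+1).
Normalization: ∫|φ|² dx = 0.0080752.
⟨x⟩ = 0.47771 and ⟨x²⟩ = 0.30427.
(Δx)² = 0.30427 − (0.47771)² = 0.076068.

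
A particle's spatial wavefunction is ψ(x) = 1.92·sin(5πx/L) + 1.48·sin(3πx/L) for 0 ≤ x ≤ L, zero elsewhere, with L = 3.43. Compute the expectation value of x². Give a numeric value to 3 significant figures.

4.42

⟨x²⟩ = ∫ x²·|ψ|² dx / ∫|ψ|² dx (integrals over the domain).
On 0 ≤ x ≤ L (j ≠ l): ∫sin²(jπx/L) dx = L/2, ∫sin(jπx/L)·sin(lπx/L) dx = 0; diagonal moments ∫x·sin²(jπx/L) dx = L²/4, ∫x²·sin²(jπx/L) dx = L³·(1/6 − 1/(4j²π²)); cross terms ∫x·sin(jπx/L)·sin(lπx/L) dx = 0 for j + l even and −4jlL²/(π²(j² − l²)²) for j + l odd, ∫x²·sin(jπx/L)·sin(lπx/L) dx = (−1)^(j+l)·4jlL³/(π²(j² − l²)²); higher powers the same way via product-to-sum and parts.
State is unnormalized: ∫|ψ|² dx = 10.079, and ∫ψ*·x²·ψ dx = 44.572, so ⟨x²⟩ = 44.572 / 10.079.
⟨x²⟩ = 4.4224.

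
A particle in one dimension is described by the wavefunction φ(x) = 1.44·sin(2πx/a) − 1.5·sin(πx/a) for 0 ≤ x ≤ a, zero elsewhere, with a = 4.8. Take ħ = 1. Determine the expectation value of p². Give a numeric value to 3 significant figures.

1.04

p² φ = −ħ² d²φ/dx²; ⟨p²⟩ = −ħ² ∫ φ*·φ'' dx / ∫|φ|² dx.
d²/dx² sin(jπx/a) = −(jπ/a)²·sin(jπx/a); on 0 ≤ x ≤ a, ∫sin²(jπx/a) dx = a/2 and ∫sin(jπx/a)·sin(lπx/a) dx = 0 for j ≠ l, so only diagonal terms survive in ∫|φ|² and ∫φ·φ″; ∫φ·φ′ dx = [φ²/2] between the walls = 0.
State is unnormalized: ∫|φ|² dx = 10.377, and ∫φ*·(−ħ² φ'') dx = 10.841, so ⟨p²⟩ = 10.841 / 10.377.
⟨p²⟩ = 1.0447.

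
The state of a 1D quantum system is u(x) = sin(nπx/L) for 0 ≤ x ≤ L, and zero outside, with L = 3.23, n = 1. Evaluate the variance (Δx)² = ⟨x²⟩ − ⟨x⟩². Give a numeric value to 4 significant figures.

0.3409

Compute ⟨x⟩ and ⟨x²⟩ separately, then (Δx)² = ⟨x²⟩ − ⟨x⟩².
With sin²θ = (1 − cos2θ)/2 on 0 ≤ x ≤ L: ∫sin²(nπx/L) dx = L/2, ∫x·sin²(nπx/L) dx = L²/4, ∫x²·sin²(nπx/L) dx = L³·(1/6 − 1/(4n²π²)); higher powers xᵏ the same way, integrating xᵏ·cos(2nπx/L) by parts.
Normalization: ∫|u|² dx = 1.6150.
⟨x⟩ = 1.6150 and ⟨x²⟩ = 2.9491.
(Δx)² = 2.9491 − (1.6150)² = 0.34087.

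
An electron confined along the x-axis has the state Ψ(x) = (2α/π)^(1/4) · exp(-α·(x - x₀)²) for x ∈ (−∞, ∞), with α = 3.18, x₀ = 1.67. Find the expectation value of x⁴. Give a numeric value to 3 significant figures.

9.11

⟨x⁴⟩ = ∫ x⁴·|Ψ|² dx (integrals over the domain).
Gaussian moments (u = x − x₀): ∫u^(2j)·e^(−2αu²) du = (2j−1)!!/(4α)^j · √(π/(2α)), odd powers integrate to 0; here √(π/(2α)) = 0.70282.
⟨x⁴⟩ = 9.1120.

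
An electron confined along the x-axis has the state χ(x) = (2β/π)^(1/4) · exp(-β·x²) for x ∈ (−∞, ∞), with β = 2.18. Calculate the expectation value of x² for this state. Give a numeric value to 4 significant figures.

⟨x²⟩ = ∫ x²·|χ|² dx (integrals over the domain).
Gaussian moments: ∫x^(2j)·e^(−2βx²) dx = (2j−1)!!/(4β)^j · √(π/(2β)), odd powers integrate to 0; here √(π/(2β)) = 0.84885.
⟨x²⟩ = 0.11468.

0.1147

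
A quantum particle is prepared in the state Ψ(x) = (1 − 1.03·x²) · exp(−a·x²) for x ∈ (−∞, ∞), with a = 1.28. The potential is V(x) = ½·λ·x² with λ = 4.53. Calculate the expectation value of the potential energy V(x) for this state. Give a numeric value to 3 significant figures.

0.246

⟨V⟩ = ∫ V(x)·|Ψ|² dx / ∫|Ψ|² dx.
Expand each integrand as polynomial × e^(−2ax²) and use ∫x^(2j)·e^(−2ax²) dx = (2j−1)!!/(4a)^j · √(π/(2a)), odd powers → 0; here √(π/(2a)) = 1.1078.
State is unnormalized: ∫|Ψ|² dx = 0.79657, and ∫Ψ*·V(x)·Ψ dx = 0.19604, so ⟨V⟩ = 0.19604 / 0.79657.
⟨V⟩ = 0.24610.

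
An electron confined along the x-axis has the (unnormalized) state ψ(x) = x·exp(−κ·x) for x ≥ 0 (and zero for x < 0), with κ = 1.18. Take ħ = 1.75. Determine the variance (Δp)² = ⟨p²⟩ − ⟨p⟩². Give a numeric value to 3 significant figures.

4.26

Compute ⟨p⟩ and ⟨p²⟩ separately; (Δp)² = ⟨p²⟩ − ⟨p⟩².
Differentiate x·exp(−κ·x) with the product rule; every integrand then reduces to terms xʲ·e^(−2κx) on [0, ∞), with ∫₀^∞ xʲ·e^(−2κx) dx = j!/(2κ)^(j+1).
Normalization: ∫|ψ|² dx = 0.15216.
⟨p⟩ = 0.0000 and ⟨p²⟩ = 4.2642.
(Δp)² = 4.2642 − (0.0000)² = 4.2642.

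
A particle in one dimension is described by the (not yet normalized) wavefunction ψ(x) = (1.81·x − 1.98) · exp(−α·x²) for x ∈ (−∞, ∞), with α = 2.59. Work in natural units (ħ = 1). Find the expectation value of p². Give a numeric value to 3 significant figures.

p² ψ = −ħ² d²ψ/dx²; ⟨p²⟩ = −ħ² ∫ ψ*·ψ'' dx / ∫|ψ|² dx.
Expand each integrand as polynomial × e^(−2αx²) and use ∫x^(2j)·e^(−2αx²) dx = (2j−1)!!/(4α)^j · √(π/(2α)), odd powers → 0; here √(π/(2α)) = 0.77877. Differentiate with the product rule, d/dx e^(−αx²) = −2αx·e^(−αx²).
State is unnormalized: ∫|ψ|² dx = 3.2994, and ∫ψ*·(−ħ² ψ'') dx = 9.8210, so ⟨p²⟩ = 9.8210 / 3.2994.
⟨p²⟩ = 2.9766.

2.98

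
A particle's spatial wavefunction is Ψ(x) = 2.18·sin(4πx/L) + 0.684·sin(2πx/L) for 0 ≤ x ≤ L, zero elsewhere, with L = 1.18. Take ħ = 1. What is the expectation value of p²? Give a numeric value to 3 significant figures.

106.

p² Ψ = −ħ² d²Ψ/dx²; ⟨p²⟩ = −ħ² ∫ Ψ*·Ψ'' dx / ∫|Ψ|² dx.
d²/dx² sin(jπx/L) = −(jπ/L)²·sin(jπx/L); on 0 ≤ x ≤ L, ∫sin²(jπx/L) dx = L/2 and ∫sin(jπx/L)·sin(lπx/L) dx = 0 for j ≠ l, so only diagonal terms survive in ∫|Ψ|² and ∫Ψ·Ψ″; ∫Ψ·Ψ′ dx = [Ψ²/2] between the walls = 0.
State is unnormalized: ∫|Ψ|² dx = 3.0800, and ∫Ψ*·(−ħ² Ψ'') dx = 325.82, so ⟨p²⟩ = 325.82 / 3.0800.
⟨p²⟩ = 105.79.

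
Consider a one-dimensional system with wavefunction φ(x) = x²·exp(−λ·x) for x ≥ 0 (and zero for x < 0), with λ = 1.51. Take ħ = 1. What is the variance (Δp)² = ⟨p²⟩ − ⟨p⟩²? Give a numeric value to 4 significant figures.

Compute ⟨p⟩ and ⟨p²⟩ separately; (Δp)² = ⟨p²⟩ − ⟨p⟩².
Differentiate x²·exp(−λ·x) with the product rule; every integrand then reduces to terms xʲ·e^(−2λx) on [0, ∞), with ∫₀^∞ xʲ·e^(−2λx) dx = j!/(2λ)^(j+1).
Normalization: ∫|φ|² dx = 0.095538.
⟨p⟩ = 0.0000 and ⟨p²⟩ = 0.76003.
(Δp)² = 0.76003 − (0.0000)² = 0.76003.

0.7600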